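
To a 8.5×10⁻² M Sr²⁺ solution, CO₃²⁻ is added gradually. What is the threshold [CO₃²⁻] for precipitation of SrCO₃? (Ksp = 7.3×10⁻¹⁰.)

8.6×10⁻⁹ M

The threshold for precipitation is Q = Ksp.
SrCO₃(s) ⇌ Sr²⁺(aq) + CO₃²⁻(aq)
Ksp = [Sr²⁺][CO₃²⁻] = [CO₃²⁻](8.5×10⁻²)
[CO₃²⁻] = 7.3×10⁻¹⁰ / (8.5×10⁻²) = 8.6×10⁻⁹
[CO₃²⁻] = 8.6×10⁻⁹ M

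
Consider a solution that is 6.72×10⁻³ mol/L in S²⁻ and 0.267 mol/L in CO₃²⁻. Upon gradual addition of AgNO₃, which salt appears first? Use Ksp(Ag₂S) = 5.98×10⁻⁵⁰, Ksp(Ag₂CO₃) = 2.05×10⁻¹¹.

Ag₂S

Precipitation begins when Q = Ksp.
For Ag₂S: [Ag⁺] = (Ksp/[S²⁻])^(1/2) = 2.98×10⁻²⁴ mol/L
For Ag₂CO₃: [Ag⁺] = (Ksp/[CO₃²⁻])^(1/2) = 8.76×10⁻⁶ mol/L
Since Ag₂S needs less Ag⁺ to reach saturation, it precipitates first.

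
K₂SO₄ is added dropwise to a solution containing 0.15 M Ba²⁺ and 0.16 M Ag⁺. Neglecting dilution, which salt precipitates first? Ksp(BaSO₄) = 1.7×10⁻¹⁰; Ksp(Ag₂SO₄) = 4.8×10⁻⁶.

BaSO₄

A salt starts to precipitate once the ion product Q reaches its Ksp.
For BaSO₄: [SO₄²⁻] = (Ksp/[Ba²⁺]) = 1.1×10⁻⁹ M
For Ag₂SO₄: [SO₄²⁻] = (Ksp/[Ag⁺]^2) = 1.9×10⁻⁴ M
BaSO₄ requires the lower [SO₄²⁻], so it precipitates first.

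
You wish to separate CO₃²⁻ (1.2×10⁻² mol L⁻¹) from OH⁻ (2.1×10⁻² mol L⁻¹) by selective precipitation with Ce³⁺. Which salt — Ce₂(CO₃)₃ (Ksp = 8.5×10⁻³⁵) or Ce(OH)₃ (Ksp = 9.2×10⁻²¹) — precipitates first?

Ce(OH)₃

Precipitation of each salt begins when its ion product equals Ksp.
For Ce₂(CO₃)₃: [Ce³⁺] = (Ksp/[CO₃²⁻]^3)^(1/2) = 7.0×10⁻¹⁵ mol L⁻¹
For Ce(OH)₃: [Ce³⁺] = (Ksp/[OH⁻]^3) = 9.9×10⁻¹⁶ mol L⁻¹
Ce(OH)₃ requires the lower [Ce³⁺], so it precipitates first.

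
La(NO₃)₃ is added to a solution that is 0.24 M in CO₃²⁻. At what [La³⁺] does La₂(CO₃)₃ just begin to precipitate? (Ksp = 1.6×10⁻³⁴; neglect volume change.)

1.1×10⁻¹⁶ M

A salt starts to precipitate once the ion product Q reaches its Ksp.
La₂(CO₃)₃(s) ⇌ 2 La³⁺(aq) + 3 CO₃²⁻(aq)
Ksp = [La³⁺]^2[CO₃²⁻]^3 = [La³⁺]^2(0.24)^3
[La³⁺]^2 = 1.6×10⁻³⁴ / (0.24)^3 = 1.2×10⁻³²
[La³⁺] = 1.1×10⁻¹⁶ M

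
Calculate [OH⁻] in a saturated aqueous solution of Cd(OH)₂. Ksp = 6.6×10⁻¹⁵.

Cd(OH)₂(s) ⇌ Cd²⁺(aq) + 2 OH⁻(aq)
Call the molar solubility s, so that [Cd²⁺] = s and [OH⁻] = 2s.
Ksp = [Cd²⁺][OH⁻]^2 = s · (2s)^2 = 4s^3 = 6.6×10⁻¹⁵
s = 1.2×10⁻⁵ mol L⁻¹
[OH⁻] = 2s = 2.4×10⁻⁵ mol L⁻¹

2.4×10⁻⁵ M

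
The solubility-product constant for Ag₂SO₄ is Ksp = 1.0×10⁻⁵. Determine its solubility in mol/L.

1.4×10⁻² M

Ag₂SO₄(s) ⇌ 2 Ag⁺(aq) + SO₄²⁻(aq)
With molar solubility s: [Ag⁺] = 2s, [SO₄²⁻] = s.
Ksp = [Ag⁺]^2[SO₄²⁻] = (2s)^2 · s = 4s^3
4s^3 = 1.0×10⁻⁵  ⇒  s^3 = 2.5×10⁻⁶
s = 1.4×10⁻² mol/L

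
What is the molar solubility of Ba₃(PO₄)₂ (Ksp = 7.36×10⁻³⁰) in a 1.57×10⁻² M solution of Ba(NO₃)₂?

6.90×10⁻¹³ M

Ba₃(PO₄)₂(s) ⇌ 3 Ba²⁺(aq) + 2 PO₄³⁻(aq)
With Ba²⁺ already at 1.57×10⁻² M and s small, take [Ba²⁺] ≈ 1.57×10⁻² M and [PO₄³⁻] = 2s.
Ksp = [Ba²⁺]^3[PO₄³⁻]^2 = (1.57×10⁻²)^3(2s)^2
(2s)^2 = 7.36×10⁻³⁰ / (1.57×10⁻²)^3 = 1.90×10⁻²⁴
s = 6.90×10⁻¹³ M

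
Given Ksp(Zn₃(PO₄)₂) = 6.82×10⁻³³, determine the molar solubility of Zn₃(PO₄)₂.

Zn₃(PO₄)₂(s) ⇌ 3 Zn²⁺(aq) + 2 PO₄³⁻(aq)
For each mole of Zn₃(PO₄)₂ that dissolves per liter, [Zn²⁺] = 3s and [PO₄³⁻] = 2s; let s denote this solubility.
Ksp = [Zn²⁺]^3[PO₄³⁻]^2 = (3s)^3 · (2s)^2 = 108s^5
108s^5 = 6.82×10⁻³³  ⇒  s^5 = 6.31×10⁻³⁵
s = 1.45×10⁻⁷ mol L⁻¹

1.45×10⁻⁷ M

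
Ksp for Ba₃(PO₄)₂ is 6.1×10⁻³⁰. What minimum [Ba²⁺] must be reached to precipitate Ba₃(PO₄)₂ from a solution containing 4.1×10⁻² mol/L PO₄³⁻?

1.5×10⁻⁹ M

Precipitation of each salt begins when its ion product equals Ksp.
Ba₃(PO₄)₂(s) ⇌ 3 Ba²⁺(aq) + 2 PO₄³⁻(aq)
Ksp = [Ba²⁺]^3[PO₄³⁻]^2 = [Ba²⁺]^3(4.1×10⁻²)^2
[Ba²⁺]^3 = 6.1×10⁻³⁰ / (4.1×10⁻²)^2 = 3.6×10⁻²⁷
[Ba²⁺] = 1.5×10⁻⁹ mol/L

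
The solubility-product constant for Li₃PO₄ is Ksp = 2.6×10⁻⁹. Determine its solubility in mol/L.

3.1×10⁻³ M

Li₃PO₄(s) ⇌ 3 Li⁺(aq) + PO₄³⁻(aq)
Let s be the molar solubility. Then [Li⁺] = 3s and [PO₄³⁻] = s.
Ksp = [Li⁺]^3[PO₄³⁻] = (3s)^3 · s = 27s^4
27s^4 = 2.6×10⁻⁹  ⇒  s^4 = 9.6×10⁻¹¹
Taking the 4th root, s = 3.1×10⁻³ M.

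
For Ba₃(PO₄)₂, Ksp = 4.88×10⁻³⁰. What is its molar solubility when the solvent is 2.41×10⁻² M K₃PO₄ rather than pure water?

Ba₃(PO₄)₂(s) ⇌ 3 Ba²⁺(aq) + 2 PO₄³⁻(aq)
With PO₄³⁻ already at 2.41×10⁻² M and s small, take [PO₄³⁻] ≈ 2.41×10⁻² M and [Ba²⁺] = 3s.
Ksp = [Ba²⁺]^3[PO₄³⁻]^2 = (3s)^3(2.41×10⁻²)^2
(3s)^3 = 4.88×10⁻³⁰ / (2.41×10⁻²)^2 = 8.40×10⁻²⁷
s = 6.78×10⁻¹⁰ M

6.78×10⁻¹⁰ M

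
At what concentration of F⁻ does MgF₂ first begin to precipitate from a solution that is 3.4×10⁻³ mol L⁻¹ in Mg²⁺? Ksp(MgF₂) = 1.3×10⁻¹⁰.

2.0×10⁻⁴ M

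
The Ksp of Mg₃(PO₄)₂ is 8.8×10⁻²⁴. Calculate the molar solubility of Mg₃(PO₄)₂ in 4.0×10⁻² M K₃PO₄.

Mg₃(PO₄)₂(s) ⇌ 3 Mg²⁺(aq) + 2 PO₄³⁻(aq)
The solution already contains PO₄³⁻ at 4.0×10⁻² M. Let s be the molar solubility of Mg₃(PO₄)₂.
[PO₄³⁻] ≈ 4.0×10⁻² M (common ion dominates); [Mg²⁺] = 3s.
Ksp = [Mg²⁺]^3[PO₄³⁻]^2 = (3s)^3(4.0×10⁻²)^2
(3s)^3 = 8.8×10⁻²⁴ / (4.0×10⁻²)^2 = 5.5×10⁻²¹
s = 5.9×10⁻⁸ M

5.9×10⁻⁸ M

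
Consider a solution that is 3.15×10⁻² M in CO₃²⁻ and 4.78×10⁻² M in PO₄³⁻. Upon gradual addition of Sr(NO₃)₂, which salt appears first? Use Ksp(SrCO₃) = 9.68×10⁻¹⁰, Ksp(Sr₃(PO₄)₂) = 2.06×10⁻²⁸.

The threshold for precipitation is Q = Ksp.
For SrCO₃: [Sr²⁺] = (Ksp/[CO₃²⁻]) = 3.07×10⁻⁸ M
For Sr₃(PO₄)₂: [Sr²⁺] = (Ksp/[PO₄³⁻]^2)^(1/3) = 4.48×10⁻⁹ M
Since Sr₃(PO₄)₂ needs less Sr²⁺ to reach saturation, it precipitates first.

Sr₃(PO₄)₂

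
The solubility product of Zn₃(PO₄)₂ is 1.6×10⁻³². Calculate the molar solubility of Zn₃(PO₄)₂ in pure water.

1.7×10⁻⁷ M

Zn₃(PO₄)₂(s) ⇌ 3 Zn²⁺(aq) + 2 PO₄³⁻(aq)
With molar solubility s: [Zn²⁺] = 3s, [PO₄³⁻] = 2s.
Ksp = [Zn²⁺]^3[PO₄³⁻]^2 = (3s)^3 · (2s)^2 = 108s^5
108s^5 = 1.6×10⁻³²  ⇒  s^5 = 1.5×10⁻³⁴
s = (1.5×10⁻³⁴)^(1/5) = 1.7×10⁻⁷ mol/L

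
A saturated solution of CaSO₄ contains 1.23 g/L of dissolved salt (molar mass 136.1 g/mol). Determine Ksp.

Molar solubility s = (1.23 g/L) / (136.1 g/mol) = 9.0375×10⁻³ mol/L
CaSO₄(s) ⇌ Ca²⁺(aq) + SO₄²⁻(aq)
For each mole of CaSO₄ that dissolves per liter, [Ca²⁺] = s and [SO₄²⁻] = s; let s denote this solubility.
Ksp = [Ca²⁺][SO₄²⁻] = s · s = s^2
Ksp = (9.0375×10⁻³)^2 = 8.17×10⁻⁵

Ksp = 8.17×10⁻⁵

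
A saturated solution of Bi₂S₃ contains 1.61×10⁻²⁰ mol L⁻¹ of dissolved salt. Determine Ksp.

Bi₂S₃(s) ⇌ 2 Bi³⁺(aq) + 3 S²⁻(aq)
If s mol/L of Bi₂S₃ dissolves, [Bi³⁺] = 2s and [S²⁻] = 3s.
Ksp = [Bi³⁺]^2[S²⁻]^3 = (2s)^2 · (3s)^3 = 108s^5
Ksp = 108 × (1.61×10⁻²⁰)^5 = 1.17×10⁻⁹⁷

Ksp = 1.17×10⁻⁹⁷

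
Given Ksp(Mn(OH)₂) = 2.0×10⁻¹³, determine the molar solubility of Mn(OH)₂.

3.7×10⁻⁵ M

Mn(OH)₂(s) ⇌ Mn²⁺(aq) + 2 OH⁻(aq)
If s mol/L of Mn(OH)₂ dissolves, [Mn²⁺] = s and [OH⁻] = 2s.
Ksp = [Mn²⁺][OH⁻]^2 = s · (2s)^2 = 4s^3
4s^3 = 2.0×10⁻¹³  ⇒  s^3 = 5.0×10⁻¹⁴
s = 3.7×10⁻⁵ M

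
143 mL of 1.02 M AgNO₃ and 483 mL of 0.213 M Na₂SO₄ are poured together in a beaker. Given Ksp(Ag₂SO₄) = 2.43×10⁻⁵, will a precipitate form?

Yes

Total volume after mixing = 143 + 483 = 626 mL.
[Ag⁺] = (1.02)(143)/626 = 0.233 M
[SO₄²⁻] = (0.213)(483)/626 = 0.164 M
Q = [Ag⁺]^2[SO₄²⁻] = 8.92×10⁻³
Because Q > Ksp (8.92×10⁻³ vs 2.43×10⁻⁵), a precipitate of Ag₂SO₄ forms.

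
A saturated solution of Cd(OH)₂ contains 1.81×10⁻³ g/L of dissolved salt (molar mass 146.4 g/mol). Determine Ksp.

Ksp = 7.56×10⁻¹⁵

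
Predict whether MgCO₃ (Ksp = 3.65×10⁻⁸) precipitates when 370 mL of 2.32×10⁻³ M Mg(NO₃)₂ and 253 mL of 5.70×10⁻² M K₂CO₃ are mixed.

Total volume after mixing = 370 + 253 = 623 mL.
[Mg²⁺] = (2.32×10⁻³)(370)/623 = 1.38×10⁻³ M
[CO₃²⁻] = (5.70×10⁻²)(253)/623 = 2.31×10⁻² M
Q = [Mg²⁺][CO₃²⁻] = 3.19×10⁻⁵
Q = 3.19×10⁻⁵ > Ksp = 3.65×10⁻⁸, so the solution is supersaturated and MgCO₃ precipitates.

Yes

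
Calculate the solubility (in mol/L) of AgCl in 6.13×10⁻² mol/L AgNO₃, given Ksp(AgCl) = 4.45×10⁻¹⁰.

7.26×10⁻⁹ M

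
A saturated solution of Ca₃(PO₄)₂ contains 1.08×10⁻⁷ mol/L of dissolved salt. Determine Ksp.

Ksp = 1.59×10⁻³³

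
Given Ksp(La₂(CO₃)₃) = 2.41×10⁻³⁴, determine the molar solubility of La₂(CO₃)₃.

7.41×10⁻⁸ M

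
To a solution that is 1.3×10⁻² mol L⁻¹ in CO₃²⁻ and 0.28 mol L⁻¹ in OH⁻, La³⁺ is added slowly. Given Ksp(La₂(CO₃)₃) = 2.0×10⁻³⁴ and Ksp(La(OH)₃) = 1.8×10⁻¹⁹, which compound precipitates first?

La(OH)₃

Each salt precipitates once Q = Ksp for that salt.
For La₂(CO₃)₃: [La³⁺] = (Ksp/[CO₃²⁻]^3)^(1/2) = 9.5×10⁻¹⁵ mol L⁻¹
For La(OH)₃: [La³⁺] = (Ksp/[OH⁻]^3) = 8.2×10⁻¹⁸ mol L⁻¹
Since La(OH)₃ needs less La³⁺ to reach saturation, it precipitates first.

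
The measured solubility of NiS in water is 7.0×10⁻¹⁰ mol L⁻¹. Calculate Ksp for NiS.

Ksp = 4.9×10⁻¹⁹

NiS(s) ⇌ Ni²⁺(aq) + S²⁻(aq)
If s mol/L of NiS dissolves, [Ni²⁺] = s and [S²⁻] = s.
Ksp = [Ni²⁺][S²⁻] = s · s = s^2
Ksp = (7.0×10⁻¹⁰)^2 = 4.9×10⁻¹⁹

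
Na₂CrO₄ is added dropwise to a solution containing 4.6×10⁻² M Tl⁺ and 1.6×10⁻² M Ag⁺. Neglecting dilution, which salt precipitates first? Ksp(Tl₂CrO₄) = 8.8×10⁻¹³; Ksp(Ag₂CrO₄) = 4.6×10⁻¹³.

Precipitation of each salt begins when its ion product equals Ksp.
For Tl₂CrO₄: [CrO₄²⁻] = (Ksp/[Tl⁺]^2) = 4.2×10⁻¹⁰ M
For Ag₂CrO₄: [CrO₄²⁻] = (Ksp/[Ag⁺]^2) = 1.8×10⁻⁹ M
Since Tl₂CrO₄ needs less CrO₄²⁻ to reach saturation, it precipitates first.

Tl₂CrO₄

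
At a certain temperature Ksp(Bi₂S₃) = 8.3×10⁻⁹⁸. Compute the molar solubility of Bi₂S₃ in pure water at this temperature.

Bi₂S₃(s) ⇌ 2 Bi³⁺(aq) + 3 S²⁻(aq)
Call the molar solubility s, so that [Bi³⁺] = 2s and [S²⁻] = 3s.
Ksp = [Bi³⁺]^2[S²⁻]^3 = (2s)^2 · (3s)^3 = 108s^5
108s^5 = 8.3×10⁻⁹⁸  ⇒  s^5 = 7.7×10⁻¹⁰⁰
s = (7.7×10⁻¹⁰⁰)^(1/5) = 1.5×10⁻²⁰ mol L⁻¹

1.5×10⁻²⁰ M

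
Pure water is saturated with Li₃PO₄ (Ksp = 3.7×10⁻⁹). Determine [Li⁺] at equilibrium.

Li₃PO₄(s) ⇌ 3 Li⁺(aq) + PO₄³⁻(aq)
Let s be the molar solubility. Then [Li⁺] = 3s and [PO₄³⁻] = s.
Ksp = [Li⁺]^3[PO₄³⁻] = (3s)^3 · s = 27s^4 = 3.7×10⁻⁹
s = 3.4×10⁻³ mol L⁻¹
[Li⁺] = 3s = 1.0×10⁻² mol L⁻¹

1.0×10⁻² M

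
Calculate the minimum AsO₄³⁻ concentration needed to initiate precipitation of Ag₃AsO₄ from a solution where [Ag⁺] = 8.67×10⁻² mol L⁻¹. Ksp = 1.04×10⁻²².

1.60×10⁻¹⁹ M

Each salt precipitates once Q = Ksp for that salt.
Ag₃AsO₄(s) ⇌ 3 Ag⁺(aq) + AsO₄³⁻(aq)
Ksp = [Ag⁺]^3[AsO₄³⁻] = [AsO₄³⁻](8.67×10⁻²)^3
[AsO₄³⁻] = 1.04×10⁻²² / (8.67×10⁻²)^3 = 1.60×10⁻¹⁹
[AsO₄³⁻] = 1.60×10⁻¹⁹ mol L⁻¹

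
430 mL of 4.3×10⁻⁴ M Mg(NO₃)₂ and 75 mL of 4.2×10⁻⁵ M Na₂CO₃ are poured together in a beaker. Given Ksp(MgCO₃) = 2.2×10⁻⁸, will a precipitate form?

No

Total volume after mixing = 430 + 75 = 505 mL.
[Mg²⁺] = (4.3×10⁻⁴)(430)/505 = 3.7×10⁻⁴ M
[CO₃²⁻] = (4.2×10⁻⁵)(75)/505 = 6.2×10⁻⁶ M
Q = [Mg²⁺][CO₃²⁻] = 2.3×10⁻⁹
Since Q (2.3×10⁻⁹) is less than Ksp (2.2×10⁻⁸), no MgCO₃ precipitates.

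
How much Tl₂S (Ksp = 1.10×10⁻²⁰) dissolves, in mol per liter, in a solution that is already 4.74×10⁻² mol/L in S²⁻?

2.41×10⁻¹⁰ M

Tl₂S(s) ⇌ 2 Tl⁺(aq) + S²⁻(aq)
Let s be the solubility of Tl₂S here. The common ion gives [S²⁻] ≈ 4.74×10⁻² mol/L, and [Tl⁺] = 2s.
Ksp = [Tl⁺]^2[S²⁻] = (2s)^2(4.74×10⁻²)
(2s)^2 = 1.10×10⁻²⁰ / (4.74×10⁻²) = 2.32×10⁻¹⁹
s = 2.41×10⁻¹⁰ mol/L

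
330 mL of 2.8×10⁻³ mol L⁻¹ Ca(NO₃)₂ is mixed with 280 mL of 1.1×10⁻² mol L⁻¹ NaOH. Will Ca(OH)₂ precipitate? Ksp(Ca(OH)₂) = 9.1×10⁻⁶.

After mixing, V = 330 mL + 280 mL = 610 mL.
[Ca²⁺] = (2.8×10⁻³)(330)/610 = 1.5×10⁻³ mol L⁻¹
[OH⁻] = (1.1×10⁻²)(280)/610 = 5.0×10⁻³ mol L⁻¹
Q = [Ca²⁺][OH⁻]^2 = 3.9×10⁻⁸
Q < Ksp (3.9×10⁻⁸ vs 9.1×10⁻⁶); the solution remains unsaturated and no precipitate forms.

No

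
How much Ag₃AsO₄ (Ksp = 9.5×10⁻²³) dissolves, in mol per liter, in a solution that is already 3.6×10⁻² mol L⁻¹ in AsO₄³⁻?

4.6×10⁻⁸ M

Ag₃AsO₄(s) ⇌ 3 Ag⁺(aq) + AsO₄³⁻(aq)
Let s be the solubility of Ag₃AsO₄ here. The common ion gives [AsO₄³⁻] ≈ 3.6×10⁻² mol L⁻¹, and [Ag⁺] = 3s.
Ksp = [Ag⁺]^3[AsO₄³⁻] = (3s)^3(3.6×10⁻²)
(3s)^3 = 9.5×10⁻²³ / (3.6×10⁻²) = 2.6×10⁻²¹
s = 4.6×10⁻⁸ mol L⁻¹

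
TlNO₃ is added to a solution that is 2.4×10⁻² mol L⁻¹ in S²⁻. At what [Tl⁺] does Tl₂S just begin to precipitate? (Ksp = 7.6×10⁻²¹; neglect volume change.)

The threshold for precipitation is Q = Ksp.
Tl₂S(s) ⇌ 2 Tl⁺(aq) + S²⁻(aq)
Ksp = [Tl⁺]^2[S²⁻] = [Tl⁺]^2(2.4×10⁻²)
[Tl⁺]^2 = 7.6×10⁻²¹ / (2.4×10⁻²) = 3.2×10⁻¹⁹
[Tl⁺] = 5.6×10⁻¹⁰ mol L⁻¹

5.6×10⁻¹⁰ M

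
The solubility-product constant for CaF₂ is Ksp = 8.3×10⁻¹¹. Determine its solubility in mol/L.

2.7×10⁻⁴ M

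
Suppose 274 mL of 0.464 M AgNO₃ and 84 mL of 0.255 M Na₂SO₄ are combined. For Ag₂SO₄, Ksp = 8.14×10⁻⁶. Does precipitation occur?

Yes

The combined volume is 358 mL.
[Ag⁺] = (0.464)(274)/358 = 0.355 M
[SO₄²⁻] = (0.255)(84)/358 = 5.98×10⁻² M
Q = [Ag⁺]^2[SO₄²⁻] = 7.55×10⁻³
Since Q (7.55×10⁻³) exceeds Ksp (8.14×10⁻⁶), Ag₂SO₄ will precipitate.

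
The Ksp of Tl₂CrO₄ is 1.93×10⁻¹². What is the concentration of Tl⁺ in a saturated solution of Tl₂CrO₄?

1.57×10⁻⁴ M

Tl₂CrO₄(s) ⇌ 2 Tl⁺(aq) + CrO₄²⁻(aq)
Let s be the molar solubility. Then [Tl⁺] = 2s and [CrO₄²⁻] = s.
Ksp = [Tl⁺]^2[CrO₄²⁻] = (2s)^2 · s = 4s^3 = 1.93×10⁻¹²
s = 7.84×10⁻⁵ mol/L
[Tl⁺] = 2s = 1.57×10⁻⁴ mol/L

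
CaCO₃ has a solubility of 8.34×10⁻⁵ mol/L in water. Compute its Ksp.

Ksp = 6.96×10⁻⁹

CaCO₃(s) ⇌ Ca²⁺(aq) + CO₃²⁻(aq)
Let s be the molar solubility. Then [Ca²⁺] = s and [CO₃²⁻] = s.
Ksp = [Ca²⁺][CO₃²⁻] = s · s = s^2
Ksp = (8.34×10⁻⁵)^2 = 6.96×10⁻⁹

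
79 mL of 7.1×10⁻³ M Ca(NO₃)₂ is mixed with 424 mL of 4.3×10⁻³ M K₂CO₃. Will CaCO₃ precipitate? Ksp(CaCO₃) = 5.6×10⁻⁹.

Yes

Total volume after mixing = 79 + 424 = 503 mL.
[Ca²⁺] = (7.1×10⁻³)(79)/503 = 1.1×10⁻³ M
[CO₃²⁻] = (4.3×10⁻³)(424)/503 = 3.6×10⁻³ M
Q = [Ca²⁺][CO₃²⁻] = 4.0×10⁻⁶
Since Q (4.0×10⁻⁶) exceeds Ksp (5.6×10⁻⁹), CaCO₃ will precipitate.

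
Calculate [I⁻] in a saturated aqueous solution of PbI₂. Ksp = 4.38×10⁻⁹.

2.06×10⁻³ M

PbI₂(s) ⇌ Pb²⁺(aq) + 2 I⁻(aq)
If s mol/L of PbI₂ dissolves, [Pb²⁺] = s and [I⁻] = 2s.
Ksp = [Pb²⁺][I⁻]^2 = s · (2s)^2 = 4s^3 = 4.38×10⁻⁹
s = 1.03×10⁻³ mol L⁻¹
[I⁻] = 2s = 2.06×10⁻³ mol L⁻¹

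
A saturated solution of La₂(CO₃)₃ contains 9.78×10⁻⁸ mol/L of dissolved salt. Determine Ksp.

Ksp = 9.66×10⁻³⁴

La₂(CO₃)₃(s) ⇌ 2 La³⁺(aq) + 3 CO₃²⁻(aq)
Let s be the molar solubility. Then [La³⁺] = 2s and [CO₃²⁻] = 3s.
Ksp = [La³⁺]^2[CO₃²⁻]^3 = (2s)^2 · (3s)^3 = 108s^5
Ksp = 108 × (9.78×10⁻⁸)^5 = 9.66×10⁻³⁴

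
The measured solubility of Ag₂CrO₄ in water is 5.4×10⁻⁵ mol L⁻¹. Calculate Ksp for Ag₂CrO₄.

Ksp = 6.3×10⁻¹³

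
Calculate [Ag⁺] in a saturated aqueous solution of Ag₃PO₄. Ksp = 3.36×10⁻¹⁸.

Ag₃PO₄(s) ⇌ 3 Ag⁺(aq) + PO₄³⁻(aq)
Call the molar solubility s, so that [Ag⁺] = 3s and [PO₄³⁻] = s.
Ksp = [Ag⁺]^3[PO₄³⁻] = (3s)^3 · s = 27s^4 = 3.36×10⁻¹⁸
s = 1.88×10⁻⁵ mol/L
[Ag⁺] = 3s = 5.63×10⁻⁵ mol/L

5.63×10⁻⁵ M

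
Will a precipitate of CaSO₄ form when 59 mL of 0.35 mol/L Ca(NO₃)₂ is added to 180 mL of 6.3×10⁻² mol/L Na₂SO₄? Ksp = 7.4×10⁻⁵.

The combined volume is 239 mL.
[Ca²⁺] = (0.35)(59)/239 = 8.6×10⁻² mol/L
[SO₄²⁻] = (6.3×10⁻²)(180)/239 = 4.7×10⁻² mol/L
Q = [Ca²⁺][SO₄²⁻] = 4.1×10⁻³
Since Q (4.1×10⁻³) exceeds Ksp (7.4×10⁻⁵), CaSO₄ will precipitate.

Yes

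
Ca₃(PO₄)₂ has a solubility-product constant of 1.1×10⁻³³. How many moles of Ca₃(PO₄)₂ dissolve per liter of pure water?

1.0×10⁻⁷ M

Ca₃(PO₄)₂(s) ⇌ 3 Ca²⁺(aq) + 2 PO₄³⁻(aq)
Let s be the molar solubility. Then [Ca²⁺] = 3s and [PO₄³⁻] = 2s.
Ksp = [Ca²⁺]^3[PO₄³⁻]^2 = (3s)^3 · (2s)^2 = 108s^5
108s^5 = 1.1×10⁻³³  ⇒  s^5 = 1.0×10⁻³⁵
s = 1.0×10⁻⁷ mol L⁻¹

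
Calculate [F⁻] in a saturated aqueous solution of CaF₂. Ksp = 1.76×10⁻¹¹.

CaF₂(s) ⇌ Ca²⁺(aq) + 2 F⁻(aq)
Call the molar solubility s, so that [Ca²⁺] = s and [F⁻] = 2s.
Ksp = [Ca²⁺][F⁻]^2 = s · (2s)^2 = 4s^3 = 1.76×10⁻¹¹
s = 1.64×10⁻⁴ M
[F⁻] = 2s = 3.28×10⁻⁴ M

3.28×10⁻⁴ M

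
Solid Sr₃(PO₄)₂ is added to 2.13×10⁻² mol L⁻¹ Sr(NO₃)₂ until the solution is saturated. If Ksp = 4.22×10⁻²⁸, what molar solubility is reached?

3.30×10⁻¹² M

Sr₃(PO₄)₂(s) ⇌ 3 Sr²⁺(aq) + 2 PO₄³⁻(aq)
Let s be the solubility of Sr₃(PO₄)₂ here. The common ion gives [Sr²⁺] ≈ 2.13×10⁻² mol L⁻¹, and [PO₄³⁻] = 2s.
Ksp = [Sr²⁺]^3[PO₄³⁻]^2 = (2.13×10⁻²)^3(2s)^2
(2s)^2 = 4.22×10⁻²⁸ / (2.13×10⁻²)^3 = 4.37×10⁻²³
s = 3.30×10⁻¹² mol L⁻¹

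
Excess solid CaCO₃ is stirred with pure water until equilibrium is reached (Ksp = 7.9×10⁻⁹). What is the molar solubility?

CaCO₃(s) ⇌ Ca²⁺(aq) + CO₃²⁻(aq)
With molar solubility s: [Ca²⁺] = s, [CO₃²⁻] = s.
Ksp = [Ca²⁺][CO₃²⁻] = s · s = s^2
s^2 = 7.9×10⁻⁹
s = 8.9×10⁻⁵ mol L⁻¹

8.9×10⁻⁵ M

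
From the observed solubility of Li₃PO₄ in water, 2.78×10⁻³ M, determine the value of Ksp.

Li₃PO₄(s) ⇌ 3 Li⁺(aq) + PO₄³⁻(aq)
With molar solubility s: [Li⁺] = 3s, [PO₄³⁻] = s.
Ksp = [Li⁺]^3[PO₄³⁻] = (3s)^3 · s = 27s^4
Ksp = 27 × (2.78×10⁻³)^4 = 1.61×10⁻⁹

Ksp = 1.61×10⁻⁹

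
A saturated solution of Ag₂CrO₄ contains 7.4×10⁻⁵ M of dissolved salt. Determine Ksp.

Ksp = 1.6×10⁻¹²

Ag₂CrO₄(s) ⇌ 2 Ag⁺(aq) + CrO₄²⁻(aq)
Call the molar solubility s, so that [Ag⁺] = 2s and [CrO₄²⁻] = s.
Ksp = [Ag⁺]^2[CrO₄²⁻] = (2s)^2 · s = 4s^3
Ksp = 4 × (7.4×10⁻⁵)^3 = 1.6×10⁻¹²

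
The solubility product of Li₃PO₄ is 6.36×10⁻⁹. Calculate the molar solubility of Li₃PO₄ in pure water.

3.92×10⁻³ M

Li₃PO₄(s) ⇌ 3 Li⁺(aq) + PO₄³⁻(aq)
With molar solubility s: [Li⁺] = 3s, [PO₄³⁻] = s.
Ksp = [Li⁺]^3[PO₄³⁻] = (3s)^3 · s = 27s^4
27s^4 = 6.36×10⁻⁹  ⇒  s^4 = 2.36×10⁻¹⁰
s = (2.36×10⁻¹⁰)^(1/4) = 3.92×10⁻³ M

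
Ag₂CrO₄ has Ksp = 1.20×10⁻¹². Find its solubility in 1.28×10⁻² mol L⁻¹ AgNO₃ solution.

Ag₂CrO₄(s) ⇌ 2 Ag⁺(aq) + CrO₄²⁻(aq)
Ag⁺ is already present at 1.28×10⁻² mol L⁻¹. If s mol/L of Ag₂CrO₄ dissolves, [CrO₄²⁻] = s while [Ag⁺] ≈ 1.28×10⁻² mol L⁻¹.
Ksp = [Ag⁺]^2[CrO₄²⁻] = (1.28×10⁻²)^2s
s = 1.20×10⁻¹² / (1.28×10⁻²)^2 = 7.32×10⁻⁹
s = 7.32×10⁻⁹ mol L⁻¹

7.32×10⁻⁹ M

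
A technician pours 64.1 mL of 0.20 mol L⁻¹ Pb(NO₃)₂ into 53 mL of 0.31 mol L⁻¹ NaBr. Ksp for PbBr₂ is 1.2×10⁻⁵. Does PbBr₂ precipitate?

Yes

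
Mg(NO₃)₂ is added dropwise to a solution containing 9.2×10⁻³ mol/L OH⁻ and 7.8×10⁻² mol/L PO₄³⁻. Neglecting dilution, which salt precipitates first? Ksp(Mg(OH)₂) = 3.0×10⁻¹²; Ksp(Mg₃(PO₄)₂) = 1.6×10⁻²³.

Each salt precipitates once Q = Ksp for that salt.
For Mg(OH)₂: [Mg²⁺] = (Ksp/[OH⁻]^2) = 3.5×10⁻⁸ mol/L
For Mg₃(PO₄)₂: [Mg²⁺] = (Ksp/[PO₄³⁻]^2)^(1/3) = 1.4×10⁻⁷ mol/L
The smaller threshold [Mg²⁺] is reached first, so Mg(OH)₂ precipitates first.

Mg(OH)₂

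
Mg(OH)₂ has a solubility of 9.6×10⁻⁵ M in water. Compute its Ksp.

Mg(OH)₂(s) ⇌ Mg²⁺(aq) + 2 OH⁻(aq)
Let s be the molar solubility. Then [Mg²⁺] = s and [OH⁻] = 2s.
Ksp = [Mg²⁺][OH⁻]^2 = s · (2s)^2 = 4s^3
Ksp = 4 × (9.6×10⁻⁵)^3 = 3.5×10⁻¹²

Ksp = 3.5×10⁻¹²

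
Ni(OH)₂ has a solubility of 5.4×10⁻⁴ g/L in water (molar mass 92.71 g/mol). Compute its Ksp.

Ksp = 7.9×10⁻¹⁶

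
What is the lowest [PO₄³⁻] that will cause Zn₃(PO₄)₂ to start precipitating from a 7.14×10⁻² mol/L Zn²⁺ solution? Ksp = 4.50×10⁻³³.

Precipitation of each salt begins when its ion product equals Ksp.
Zn₃(PO₄)₂(s) ⇌ 3 Zn²⁺(aq) + 2 PO₄³⁻(aq)
Ksp = [Zn²⁺]^3[PO₄³⁻]^2 = [PO₄³⁻]^2(7.14×10⁻²)^3
[PO₄³⁻]^2 = 4.50×10⁻³³ / (7.14×10⁻²)^3 = 1.24×10⁻²⁹
[PO₄³⁻] = 3.52×10⁻¹⁵ mol/L

3.52×10⁻¹⁵ M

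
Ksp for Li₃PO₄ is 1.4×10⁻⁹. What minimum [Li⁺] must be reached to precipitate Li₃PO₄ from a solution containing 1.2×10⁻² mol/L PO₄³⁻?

Precipitation begins when Q = Ksp.
Li₃PO₄(s) ⇌ 3 Li⁺(aq) + PO₄³⁻(aq)
Ksp = [Li⁺]^3[PO₄³⁻] = [Li⁺]^3(1.2×10⁻²)
[Li⁺]^3 = 1.4×10⁻⁹ / (1.2×10⁻²) = 1.2×10⁻⁷
[Li⁺] = 4.9×10⁻³ mol/L

4.9×10⁻³ M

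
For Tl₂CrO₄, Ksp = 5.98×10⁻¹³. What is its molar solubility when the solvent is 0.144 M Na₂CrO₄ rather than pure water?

1.02×10⁻⁶ M

Tl₂CrO₄(s) ⇌ 2 Tl⁺(aq) + CrO₄²⁻(aq)
With CrO₄²⁻ already at 0.144 M and s small, take [CrO₄²⁻] ≈ 0.144 M and [Tl⁺] = 2s.
Ksp = [Tl⁺]^2[CrO₄²⁻] = (2s)^2(0.144)
(2s)^2 = 5.98×10⁻¹³ / (0.144) = 4.15×10⁻¹²
s = 1.02×10⁻⁶ M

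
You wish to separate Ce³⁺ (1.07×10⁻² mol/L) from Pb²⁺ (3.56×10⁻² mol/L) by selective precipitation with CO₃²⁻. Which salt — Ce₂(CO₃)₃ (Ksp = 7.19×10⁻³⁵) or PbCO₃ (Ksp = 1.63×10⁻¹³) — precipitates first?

PbCO₃

The threshold for precipitation is Q = Ksp.
For Ce₂(CO₃)₃: [CO₃²⁻] = (Ksp/[Ce³⁺]^2)^(1/3) = 8.56×10⁻¹¹ mol/L
For PbCO₃: [CO₃²⁻] = (Ksp/[Pb²⁺]) = 4.58×10⁻¹² mol/L
Since PbCO₃ needs less CO₃²⁻ to reach saturation, it precipitates first.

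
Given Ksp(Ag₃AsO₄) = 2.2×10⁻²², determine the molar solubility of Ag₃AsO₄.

1.7×10⁻⁶ M

Ag₃AsO₄(s) ⇌ 3 Ag⁺(aq) + AsO₄³⁻(aq)
For each mole of Ag₃AsO₄ that dissolves per liter, [Ag⁺] = 3s and [AsO₄³⁻] = s; let s denote this solubility.
Ksp = [Ag⁺]^3[AsO₄³⁻] = (3s)^3 · s = 27s^4
27s^4 = 2.2×10⁻²²  ⇒  s^4 = 8.1×10⁻²⁴
s = 1.7×10⁻⁶ mol/L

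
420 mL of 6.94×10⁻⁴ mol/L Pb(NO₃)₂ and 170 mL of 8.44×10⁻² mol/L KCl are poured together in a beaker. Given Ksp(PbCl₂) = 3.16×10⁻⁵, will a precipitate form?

No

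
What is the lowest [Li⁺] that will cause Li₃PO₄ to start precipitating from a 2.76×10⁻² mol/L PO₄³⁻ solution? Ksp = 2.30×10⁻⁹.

Precipitation of each salt begins when its ion product equals Ksp.
Li₃PO₄(s) ⇌ 3 Li⁺(aq) + PO₄³⁻(aq)
Ksp = [Li⁺]^3[PO₄³⁻] = [Li⁺]^3(2.76×10⁻²)
[Li⁺]^3 = 2.30×10⁻⁹ / (2.76×10⁻²) = 8.33×10⁻⁸
[Li⁺] = 4.37×10⁻³ mol/L

4.37×10⁻³ M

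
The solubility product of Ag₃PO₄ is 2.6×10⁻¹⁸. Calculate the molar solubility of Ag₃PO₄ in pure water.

Ag₃PO₄(s) ⇌ 3 Ag⁺(aq) + PO₄³⁻(aq)
Let s be the molar solubility. Then [Ag⁺] = 3s and [PO₄³⁻] = s.
Ksp = [Ag⁺]^3[PO₄³⁻] = (3s)^3 · s = 27s^4
27s^4 = 2.6×10⁻¹⁸  ⇒  s^4 = 9.6×10⁻²⁰
Taking the 4th root, s = 1.8×10⁻⁵ M.

1.8×10⁻⁵ M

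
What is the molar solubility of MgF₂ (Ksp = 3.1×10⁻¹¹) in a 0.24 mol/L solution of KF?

5.4×10⁻¹⁰ M

MgF₂(s) ⇌ Mg²⁺(aq) + 2 F⁻(aq)
Let s be the solubility of MgF₂ here. The common ion gives [F⁻] ≈ 0.24 mol/L, and [Mg²⁺] = s.
Ksp = [Mg²⁺][F⁻]^2 = s(0.24)^2
s = 3.1×10⁻¹¹ / (0.24)^2 = 5.4×10⁻¹⁰
s = 5.4×10⁻¹⁰ mol/L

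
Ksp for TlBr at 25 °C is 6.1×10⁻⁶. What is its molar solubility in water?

2.5×10⁻³ M

TlBr(s) ⇌ Tl⁺(aq) + Br⁻(aq)
Call the molar solubility s, so that [Tl⁺] = s and [Br⁻] = s.
Ksp = [Tl⁺][Br⁻] = s · s = s^2
s^2 = 6.1×10⁻⁶
s = 2.5×10⁻³ mol/L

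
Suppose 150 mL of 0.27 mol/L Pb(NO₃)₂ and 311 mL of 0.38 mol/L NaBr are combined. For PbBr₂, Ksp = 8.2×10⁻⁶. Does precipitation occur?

Yes

The combined volume is 461 mL.
[Pb²⁺] = (0.27)(150)/461 = 8.8×10⁻² mol/L
[Br⁻] = (0.38)(311)/461 = 0.26 mol/L
Q = [Pb²⁺][Br⁻]^2 = 5.8×10⁻³
Q = 5.8×10⁻³ > Ksp = 8.2×10⁻⁶, so the solution is supersaturated and PbBr₂ precipitates.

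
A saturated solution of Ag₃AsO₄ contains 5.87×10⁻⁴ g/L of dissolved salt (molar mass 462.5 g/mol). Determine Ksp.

Ksp = 7.01×10⁻²³

Convert to molarity: s = 5.87×10⁻⁴ / 462.5 = 1.2692×10⁻⁶ mol/L
Ag₃AsO₄(s) ⇌ 3 Ag⁺(aq) + AsO₄³⁻(aq)
Call the molar solubility s, so that [Ag⁺] = 3s and [AsO₄³⁻] = s.
Ksp = [Ag⁺]^3[AsO₄³⁻] = (3s)^3 · s = 27s^4
Ksp = 27 × (1.2692×10⁻⁶)^4 = 7.01×10⁻²³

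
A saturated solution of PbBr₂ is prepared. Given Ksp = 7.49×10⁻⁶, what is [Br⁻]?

2.47×10⁻² M

PbBr₂(s) ⇌ Pb²⁺(aq) + 2 Br⁻(aq)
If s mol/L of PbBr₂ dissolves, [Pb²⁺] = s and [Br⁻] = 2s.
Ksp = [Pb²⁺][Br⁻]^2 = s · (2s)^2 = 4s^3 = 7.49×10⁻⁶
s = 1.23×10⁻² mol L⁻¹
[Br⁻] = 2s = 2.47×10⁻² mol L⁻¹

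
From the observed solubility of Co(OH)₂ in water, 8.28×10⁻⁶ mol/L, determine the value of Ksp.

Co(OH)₂(s) ⇌ Co²⁺(aq) + 2 OH⁻(aq)
With molar solubility s: [Co²⁺] = s, [OH⁻] = 2s.
Ksp = [Co²⁺][OH⁻]^2 = s · (2s)^2 = 4s^3
Ksp = 4 × (8.28×10⁻⁶)^3 = 2.27×10⁻¹⁵

Ksp = 2.27×10⁻¹⁵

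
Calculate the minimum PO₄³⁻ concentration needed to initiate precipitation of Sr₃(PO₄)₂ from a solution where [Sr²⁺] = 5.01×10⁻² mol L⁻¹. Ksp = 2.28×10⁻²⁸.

Each salt precipitates once Q = Ksp for that salt.
Sr₃(PO₄)₂(s) ⇌ 3 Sr²⁺(aq) + 2 PO₄³⁻(aq)
Ksp = [Sr²⁺]^3[PO₄³⁻]^2 = [PO₄³⁻]^2(5.01×10⁻²)^3
[PO₄³⁻]^2 = 2.28×10⁻²⁸ / (5.01×10⁻²)^3 = 1.81×10⁻²⁴
[PO₄³⁻] = 1.35×10⁻¹² mol L⁻¹

1.35×10⁻¹² M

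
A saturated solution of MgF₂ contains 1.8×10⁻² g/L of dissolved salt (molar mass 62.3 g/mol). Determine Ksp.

Molar solubility s = (1.8×10⁻² g/L) / (62.3 g/mol) = 2.889×10⁻⁴ mol/L
MgF₂(s) ⇌ Mg²⁺(aq) + 2 F⁻(aq)
Call the molar solubility s, so that [Mg²⁺] = s and [F⁻] = 2s.
Ksp = [Mg²⁺][F⁻]^2 = s · (2s)^2 = 4s^3
Ksp = 4 × (2.889×10⁻⁴)^3 = 9.6×10⁻¹¹

Ksp = 9.6×10⁻¹¹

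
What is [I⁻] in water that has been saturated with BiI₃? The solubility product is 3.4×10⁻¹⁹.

BiI₃(s) ⇌ Bi³⁺(aq) + 3 I⁻(aq)
Call the molar solubility s, so that [Bi³⁺] = s and [I⁻] = 3s.
Ksp = [Bi³⁺][I⁻]^3 = s · (3s)^3 = 27s^4 = 3.4×10⁻¹⁹
s = 1.1×10⁻⁵ M
[I⁻] = 3s = 3.2×10⁻⁵ M

3.2×10⁻⁵ M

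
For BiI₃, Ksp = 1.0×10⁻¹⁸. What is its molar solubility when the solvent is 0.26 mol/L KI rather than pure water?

BiI₃(s) ⇌ Bi³⁺(aq) + 3 I⁻(aq)
The solution already contains I⁻ at 0.26 mol/L. Let s be the molar solubility of BiI₃.
[I⁻] ≈ 0.26 mol/L (common ion dominates); [Bi³⁺] = s.
Ksp = [Bi³⁺][I⁻]^3 = s(0.26)^3
s = 1.0×10⁻¹⁸ / (0.26)^3 = 5.7×10⁻¹⁷
s = 5.7×10⁻¹⁷ mol/L

5.7×10⁻¹⁷ M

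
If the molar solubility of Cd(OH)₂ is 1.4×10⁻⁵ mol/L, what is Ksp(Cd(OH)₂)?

Ksp = 1.1×10⁻¹⁴

Cd(OH)₂(s) ⇌ Cd²⁺(aq) + 2 OH⁻(aq)
Let s be the molar solubility. Then [Cd²⁺] = s and [OH⁻] = 2s.
Ksp = [Cd²⁺][OH⁻]^2 = s · (2s)^2 = 4s^3
Ksp = 4 × (1.4×10⁻⁵)^3 = 1.1×10⁻¹⁴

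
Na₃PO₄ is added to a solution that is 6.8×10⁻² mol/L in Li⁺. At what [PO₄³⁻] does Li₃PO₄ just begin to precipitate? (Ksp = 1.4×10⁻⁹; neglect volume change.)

4.5×10⁻⁶ M

Each salt precipitates once Q = Ksp for that salt.
Li₃PO₄(s) ⇌ 3 Li⁺(aq) + PO₄³⁻(aq)
Ksp = [Li⁺]^3[PO₄³⁻] = [PO₄³⁻](6.8×10⁻²)^3
[PO₄³⁻] = 1.4×10⁻⁹ / (6.8×10⁻²)^3 = 4.5×10⁻⁶
[PO₄³⁻] = 4.5×10⁻⁶ mol/L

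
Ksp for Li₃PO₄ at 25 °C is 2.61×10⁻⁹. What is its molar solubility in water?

Li₃PO₄(s) ⇌ 3 Li⁺(aq) + PO₄³⁻(aq)
Call the molar solubility s, so that [Li⁺] = 3s and [PO₄³⁻] = s.
Ksp = [Li⁺]^3[PO₄³⁻] = (3s)^3 · s = 27s^4
27s^4 = 2.61×10⁻⁹  ⇒  s^4 = 9.67×10⁻¹¹
s = (9.67×10⁻¹¹)^(1/4) = 3.14×10⁻³ mol L⁻¹

3.14×10⁻³ M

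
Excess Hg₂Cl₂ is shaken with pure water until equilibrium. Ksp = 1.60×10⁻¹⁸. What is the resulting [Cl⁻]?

Hg₂Cl₂(s) ⇌ Hg₂²⁺(aq) + 2 Cl⁻(aq)
With molar solubility s: [Hg₂²⁺] = s, [Cl⁻] = 2s.
Ksp = [Hg₂²⁺][Cl⁻]^2 = s · (2s)^2 = 4s^3 = 1.60×10⁻¹⁸
s = 7.37×10⁻⁷ mol/L
[Cl⁻] = 2s = 1.47×10⁻⁶ mol/L

1.47×10⁻⁶ M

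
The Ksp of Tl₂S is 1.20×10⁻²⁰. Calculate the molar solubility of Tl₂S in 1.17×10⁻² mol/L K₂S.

Tl₂S(s) ⇌ 2 Tl⁺(aq) + S²⁻(aq)
The solution already contains S²⁻ at 1.17×10⁻² mol/L. Let s be the molar solubility of Tl₂S.
[S²⁻] ≈ 1.17×10⁻² mol/L (common ion dominates); [Tl⁺] = 2s.
Ksp = [Tl⁺]^2[S²⁻] = (2s)^2(1.17×10⁻²)
(2s)^2 = 1.20×10⁻²⁰ / (1.17×10⁻²) = 1.03×10⁻¹⁸
s = 5.06×10⁻¹⁰ mol/L

5.06×10⁻¹⁰ M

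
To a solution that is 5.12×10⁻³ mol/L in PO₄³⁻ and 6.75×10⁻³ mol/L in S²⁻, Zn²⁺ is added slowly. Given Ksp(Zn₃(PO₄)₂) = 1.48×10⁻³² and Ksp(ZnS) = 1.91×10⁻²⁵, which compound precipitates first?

Precipitation begins when Q = Ksp.
For Zn₃(PO₄)₂: [Zn²⁺] = (Ksp/[PO₄³⁻]^2)^(1/3) = 8.26×10⁻¹⁰ mol/L
For ZnS: [Zn²⁺] = (Ksp/[S²⁻]) = 2.83×10⁻²³ mol/L
The smaller threshold [Zn²⁺] is reached first, so ZnS precipitates first.

ZnS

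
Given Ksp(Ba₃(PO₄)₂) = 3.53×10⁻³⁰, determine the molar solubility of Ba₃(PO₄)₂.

5.05×10⁻⁷ M

Ba₃(PO₄)₂(s) ⇌ 3 Ba²⁺(aq) + 2 PO₄³⁻(aq)
If s mol/L of Ba₃(PO₄)₂ dissolves, [Ba²⁺] = 3s and [PO₄³⁻] = 2s.
Ksp = [Ba²⁺]^3[PO₄³⁻]^2 = (3s)^3 · (2s)^2 = 108s^5
108s^5 = 3.53×10⁻³⁰  ⇒  s^5 = 3.27×10⁻³²
s = 5.05×10⁻⁷ mol/L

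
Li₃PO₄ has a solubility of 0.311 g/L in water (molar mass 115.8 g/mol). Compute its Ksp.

Ksp = 1.40×10⁻⁹

s = (0.311 g L⁻¹)/(115.8 g mol⁻¹) = 2.6857×10⁻³ M
Li₃PO₄(s) ⇌ 3 Li⁺(aq) + PO₄³⁻(aq)
Call the molar solubility s, so that [Li⁺] = 3s and [PO₄³⁻] = s.
Ksp = [Li⁺]^3[PO₄³⁻] = (3s)^3 · s = 27s^4
Ksp = 27 × (2.6857×10⁻³)^4 = 1.40×10⁻⁹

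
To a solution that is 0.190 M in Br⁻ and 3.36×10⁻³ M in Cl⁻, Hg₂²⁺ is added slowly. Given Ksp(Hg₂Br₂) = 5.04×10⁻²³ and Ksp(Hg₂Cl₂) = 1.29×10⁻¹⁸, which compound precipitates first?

Hg₂Br₂

Precipitation begins when Q = Ksp.
For Hg₂Br₂: [Hg₂²⁺] = (Ksp/[Br⁻]^2) = 1.40×10⁻²¹ M
For Hg₂Cl₂: [Hg₂²⁺] = (Ksp/[Cl⁻]^2) = 1.14×10⁻¹³ M
The smaller threshold [Hg₂²⁺] is reached first, so Hg₂Br₂ precipitates first.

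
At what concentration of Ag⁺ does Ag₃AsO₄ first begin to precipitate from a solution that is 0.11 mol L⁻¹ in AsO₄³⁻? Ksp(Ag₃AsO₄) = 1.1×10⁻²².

The threshold for precipitation is Q = Ksp.
Ag₃AsO₄(s) ⇌ 3 Ag⁺(aq) + AsO₄³⁻(aq)
Ksp = [Ag⁺]^3[AsO₄³⁻] = [Ag⁺]^3(0.11)
[Ag⁺]^3 = 1.1×10⁻²² / (0.11) = 1.0×10⁻²¹
[Ag⁺] = 1.0×10⁻⁷ mol L⁻¹

1.0×10⁻⁷ M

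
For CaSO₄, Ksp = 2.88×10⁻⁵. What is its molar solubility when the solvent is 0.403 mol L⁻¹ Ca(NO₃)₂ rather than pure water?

7.15×10⁻⁵ M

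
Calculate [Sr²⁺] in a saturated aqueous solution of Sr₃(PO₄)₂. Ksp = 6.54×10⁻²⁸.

4.30×10⁻⁶ M

Sr₃(PO₄)₂(s) ⇌ 3 Sr²⁺(aq) + 2 PO₄³⁻(aq)
If s mol/L of Sr₃(PO₄)₂ dissolves, [Sr²⁺] = 3s and [PO₄³⁻] = 2s.
Ksp = [Sr²⁺]^3[PO₄³⁻]^2 = (3s)^3 · (2s)^2 = 108s^5 = 6.54×10⁻²⁸
s = 1.43×10⁻⁶ mol L⁻¹
[Sr²⁺] = 3s = 4.30×10⁻⁶ mol L⁻¹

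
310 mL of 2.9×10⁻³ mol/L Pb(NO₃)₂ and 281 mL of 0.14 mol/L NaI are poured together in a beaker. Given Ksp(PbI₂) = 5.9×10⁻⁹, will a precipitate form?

Yes

Total volume after mixing = 310 + 281 = 591 mL.
[Pb²⁺] = (2.9×10⁻³)(310)/591 = 1.5×10⁻³ mol/L
[I⁻] = (0.14)(281)/591 = 6.7×10⁻² mol/L
Q = [Pb²⁺][I⁻]^2 = 6.7×10⁻⁶
Since Q (6.7×10⁻⁶) exceeds Ksp (5.9×10⁻⁹), PbI₂ will precipitate.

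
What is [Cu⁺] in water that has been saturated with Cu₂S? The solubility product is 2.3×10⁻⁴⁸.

1.7×10⁻¹⁶ M

Cu₂S(s) ⇌ 2 Cu⁺(aq) + S²⁻(aq)
If s mol/L of Cu₂S dissolves, [Cu⁺] = 2s and [S²⁻] = s.
Ksp = [Cu⁺]^2[S²⁻] = (2s)^2 · s = 4s^3 = 2.3×10⁻⁴⁸
s = 8.3×10⁻¹⁷ M
[Cu⁺] = 2s = 1.7×10⁻¹⁶ M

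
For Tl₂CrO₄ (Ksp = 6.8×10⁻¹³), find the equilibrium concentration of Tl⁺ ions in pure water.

1.1×10⁻⁴ M

Tl₂CrO₄(s) ⇌ 2 Tl⁺(aq) + CrO₄²⁻(aq)
For each mole of Tl₂CrO₄ that dissolves per liter, [Tl⁺] = 2s and [CrO₄²⁻] = s; let s denote this solubility.
Ksp = [Tl⁺]^2[CrO₄²⁻] = (2s)^2 · s = 4s^3 = 6.8×10⁻¹³
s = 5.5×10⁻⁵ mol L⁻¹
[Tl⁺] = 2s = 1.1×10⁻⁴ mol L⁻¹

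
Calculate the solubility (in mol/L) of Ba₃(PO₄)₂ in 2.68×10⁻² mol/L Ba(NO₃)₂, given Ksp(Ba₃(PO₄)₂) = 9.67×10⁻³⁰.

3.54×10⁻¹³ M

Ba₃(PO₄)₂(s) ⇌ 3 Ba²⁺(aq) + 2 PO₄³⁻(aq)
The solution already contains Ba²⁺ at 2.68×10⁻² mol/L. Let s be the molar solubility of Ba₃(PO₄)₂.
[Ba²⁺] ≈ 2.68×10⁻² mol/L (common ion dominates); [PO₄³⁻] = 2s.
Ksp = [Ba²⁺]^3[PO₄³⁻]^2 = (2.68×10⁻²)^3(2s)^2
(2s)^2 = 9.67×10⁻³⁰ / (2.68×10⁻²)^3 = 5.02×10⁻²⁵
s = 3.54×10⁻¹³ mol/L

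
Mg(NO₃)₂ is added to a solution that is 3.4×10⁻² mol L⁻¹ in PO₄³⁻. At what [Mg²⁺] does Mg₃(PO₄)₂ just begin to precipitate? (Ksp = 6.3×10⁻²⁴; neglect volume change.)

1.8×10⁻⁷ M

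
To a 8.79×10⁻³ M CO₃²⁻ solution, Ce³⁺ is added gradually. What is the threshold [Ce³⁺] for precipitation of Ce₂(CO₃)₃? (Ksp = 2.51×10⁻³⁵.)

Each salt precipitates once Q = Ksp for that salt.
Ce₂(CO₃)₃(s) ⇌ 2 Ce³⁺(aq) + 3 CO₃²⁻(aq)
Ksp = [Ce³⁺]^2[CO₃²⁻]^3 = [Ce³⁺]^2(8.79×10⁻³)^3
[Ce³⁺]^2 = 2.51×10⁻³⁵ / (8.79×10⁻³)^3 = 3.70×10⁻²⁹
[Ce³⁺] = 6.08×10⁻¹⁵ M

6.08×10⁻¹⁵ M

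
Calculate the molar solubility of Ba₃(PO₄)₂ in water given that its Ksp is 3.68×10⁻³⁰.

Ba₃(PO₄)₂(s) ⇌ 3 Ba²⁺(aq) + 2 PO₄³⁻(aq)
With molar solubility s: [Ba²⁺] = 3s, [PO₄³⁻] = 2s.
Ksp = [Ba²⁺]^3[PO₄³⁻]^2 = (3s)^3 · (2s)^2 = 108s^5
108s^5 = 3.68×10⁻³⁰  ⇒  s^5 = 3.41×10⁻³²
Taking the 5th root, s = 5.09×10⁻⁷ mol/L.

5.09×10⁻⁷ M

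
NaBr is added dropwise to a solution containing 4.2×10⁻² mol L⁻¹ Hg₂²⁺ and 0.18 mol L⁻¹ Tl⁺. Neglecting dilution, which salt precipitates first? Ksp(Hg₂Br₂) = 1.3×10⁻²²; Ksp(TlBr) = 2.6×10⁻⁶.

Hg₂Br₂

Precipitation begins when Q = Ksp.
For Hg₂Br₂: [Br⁻] = (Ksp/[Hg₂²⁺])^(1/2) = 5.6×10⁻¹¹ mol L⁻¹
For TlBr: [Br⁻] = (Ksp/[Tl⁺]) = 1.4×10⁻⁵ mol L⁻¹
The smaller threshold [Br⁻] is reached first, so Hg₂Br₂ precipitates first.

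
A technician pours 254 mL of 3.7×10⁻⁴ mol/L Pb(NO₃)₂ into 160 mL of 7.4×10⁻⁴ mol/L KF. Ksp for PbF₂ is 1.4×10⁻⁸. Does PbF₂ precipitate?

The combined volume is 414 mL.
[Pb²⁺] = (3.7×10⁻⁴)(254)/414 = 2.3×10⁻⁴ mol/L
[F⁻] = (7.4×10⁻⁴)(160)/414 = 2.9×10⁻⁴ mol/L
Q = [Pb²⁺][F⁻]^2 = 1.9×10⁻¹¹
Since Q (1.9×10⁻¹¹) is less than Ksp (1.4×10⁻⁸), no PbF₂ precipitates.

No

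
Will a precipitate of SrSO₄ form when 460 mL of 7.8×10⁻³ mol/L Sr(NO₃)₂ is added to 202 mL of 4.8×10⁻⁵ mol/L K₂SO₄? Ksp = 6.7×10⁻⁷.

No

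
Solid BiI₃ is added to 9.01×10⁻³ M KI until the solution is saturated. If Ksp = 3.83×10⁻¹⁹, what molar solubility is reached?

BiI₃(s) ⇌ Bi³⁺(aq) + 3 I⁻(aq)
The solution already contains I⁻ at 9.01×10⁻³ M. Let s be the molar solubility of BiI₃.
[I⁻] ≈ 9.01×10⁻³ M (common ion dominates); [Bi³⁺] = s.
Ksp = [Bi³⁺][I⁻]^3 = s(9.01×10⁻³)^3
s = 3.83×10⁻¹⁹ / (9.01×10⁻³)^3 = 5.24×10⁻¹³
s = 5.24×10⁻¹³ M

5.24×10⁻¹³ M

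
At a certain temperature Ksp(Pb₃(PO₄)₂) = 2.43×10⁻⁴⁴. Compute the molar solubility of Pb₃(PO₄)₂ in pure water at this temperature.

7.42×10⁻¹⁰ M

Pb₃(PO₄)₂(s) ⇌ 3 Pb²⁺(aq) + 2 PO₄³⁻(aq)
With molar solubility s: [Pb²⁺] = 3s, [PO₄³⁻] = 2s.
Ksp = [Pb²⁺]^3[PO₄³⁻]^2 = (3s)^3 · (2s)^2 = 108s^5
108s^5 = 2.43×10⁻⁴⁴  ⇒  s^5 = 2.25×10⁻⁴⁶
Taking the 5th root, s = 7.42×10⁻¹⁰ mol/L.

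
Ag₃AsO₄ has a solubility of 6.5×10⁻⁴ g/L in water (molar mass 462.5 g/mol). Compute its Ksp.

Ksp = 1.1×10⁻²²

Molar solubility s = (6.5×10⁻⁴ g/L) / (462.5 g/mol) = 1.405×10⁻⁶ mol/L
Ag₃AsO₄(s) ⇌ 3 Ag⁺(aq) + AsO₄³⁻(aq)
If s mol/L of Ag₃AsO₄ dissolves, [Ag⁺] = 3s and [AsO₄³⁻] = s.
Ksp = [Ag⁺]^3[AsO₄³⁻] = (3s)^3 · s = 27s^4
Ksp = 27 × (1.405×10⁻⁶)^4 = 1.1×10⁻²²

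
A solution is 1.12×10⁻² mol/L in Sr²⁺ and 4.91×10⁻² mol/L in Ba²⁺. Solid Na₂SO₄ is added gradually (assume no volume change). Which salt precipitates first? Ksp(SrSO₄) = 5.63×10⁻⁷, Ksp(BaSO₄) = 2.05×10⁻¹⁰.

BaSO₄

Precipitation of each salt begins when its ion product equals Ksp.
For SrSO₄: [SO₄²⁻] = (Ksp/[Sr²⁺]) = 5.03×10⁻⁵ mol/L
For BaSO₄: [SO₄²⁻] = (Ksp/[Ba²⁺]) = 4.18×10⁻⁹ mol/L
The smaller threshold [SO₄²⁻] is reached first, so BaSO₄ precipitates first.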